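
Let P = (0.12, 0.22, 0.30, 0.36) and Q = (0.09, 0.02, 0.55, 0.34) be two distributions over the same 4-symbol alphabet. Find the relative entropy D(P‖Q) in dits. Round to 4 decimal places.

D(P‖Q) = Σ p·log₁₀(p/q).
  0.12·log₁₀(0.12/0.09) = 0.01499
  0.22·log₁₀(0.22/0.02) = 0.22911
  0.30·log₁₀(0.30/0.55) = -0.07897
  0.36·log₁₀(0.36/0.34) = 0.00894
D(P‖Q) = 0.1741 dits.

0.1741 dits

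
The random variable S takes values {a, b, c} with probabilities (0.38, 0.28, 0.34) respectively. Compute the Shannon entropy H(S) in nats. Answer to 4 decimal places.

1.0909 nats

H(S) = −Σ p·ln p.
  −(0.38)·ln(0.38) = 0.36768
  −(0.28)·ln(0.28) = 0.35643
  −(0.34)·ln(0.34) = 0.36680
Sum: 0.36768 + 0.35643 + 0.36680 = 1.0909 nats.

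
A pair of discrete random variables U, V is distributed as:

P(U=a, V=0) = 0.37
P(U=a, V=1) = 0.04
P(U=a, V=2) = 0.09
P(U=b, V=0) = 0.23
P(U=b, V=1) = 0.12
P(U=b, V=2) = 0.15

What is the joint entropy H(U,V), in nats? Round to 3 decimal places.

H(U,V) = −Σ p(x,y)·ln p(x,y) over all 6 cells.
  cell (a,0): −0.37·ln0.37 = 0.3679
  cell (a,1): −0.04·ln0.04 = 0.1288
  cell (a,2): −0.09·ln0.09 = 0.2167
  cell (b,0): −0.23·ln0.23 = 0.3380
  cell (b,1): −0.12·ln0.12 = 0.2544
  cell (b,2): −0.15·ln0.15 = 0.2846
Sum = 1.590 nats.

1.590 nats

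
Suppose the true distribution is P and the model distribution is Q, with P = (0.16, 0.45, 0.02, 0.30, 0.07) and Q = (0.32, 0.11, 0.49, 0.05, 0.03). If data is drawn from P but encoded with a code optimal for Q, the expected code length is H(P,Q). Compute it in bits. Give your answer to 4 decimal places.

3.3673 bits

H(P,Q) = −Σ p·log₂ q.
  −0.16·log₂(0.32) = 0.26302
  −0.45·log₂(0.11) = 1.43299
  −0.02·log₂(0.49) = 0.02058
  −0.30·log₂(0.05) = 1.29658
  −0.07·log₂(0.03) = 0.35412
H(P,Q) = 3.3673 bits.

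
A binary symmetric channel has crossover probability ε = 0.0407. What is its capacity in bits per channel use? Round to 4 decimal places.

0.7545 bits

Binary symmetric channel: C = 1 − h₂(ε) where h₂ is the binary entropy function.
h₂(0.0407) = −0.0407·log₂0.0407 − 0.9593·log₂0.9593 = 0.2455.
C = 1 − 0.2455 = 0.7545 bits per channel use.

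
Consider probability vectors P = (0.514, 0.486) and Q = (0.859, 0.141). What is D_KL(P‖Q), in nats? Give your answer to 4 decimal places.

D(P‖Q) = Σ p·ln(p/q).
  0.514·ln(0.514/0.859) = -0.26396
  0.486·ln(0.486/0.141) = 0.60140
D(P‖Q) = 0.3374 nats.

0.3374 nats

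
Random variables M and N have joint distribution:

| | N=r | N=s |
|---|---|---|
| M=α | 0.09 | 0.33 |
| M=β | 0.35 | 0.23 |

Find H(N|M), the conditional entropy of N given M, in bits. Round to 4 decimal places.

Marginals: p(M) = (0.4200, 0.5800), p(N) = (0.4400, 0.5600).
H(N|M) = Σ p(M) · H(N|M=·).
  M=α: p=0.4200, H(N|M=α) = 0.7496
  M=β: p=0.5800, H(N|M=β) = 0.9689
Weighted sum = 0.8768 bits.

0.8768 bits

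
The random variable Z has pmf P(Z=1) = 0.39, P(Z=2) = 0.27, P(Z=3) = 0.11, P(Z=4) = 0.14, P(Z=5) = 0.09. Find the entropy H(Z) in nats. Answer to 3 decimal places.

1.456 nats

H(Z) = −Σ p·ln p.
  −(0.39)·ln(0.39) = 0.3672
  −(0.27)·ln(0.27) = 0.3535
  −(0.11)·ln(0.11) = 0.2428
  −(0.14)·ln(0.14) = 0.2753
  −(0.09)·ln(0.09) = 0.2167
Sum: 0.3672 + 0.3535 + 0.2428 + 0.2753 + 0.2167 = 1.456 nats.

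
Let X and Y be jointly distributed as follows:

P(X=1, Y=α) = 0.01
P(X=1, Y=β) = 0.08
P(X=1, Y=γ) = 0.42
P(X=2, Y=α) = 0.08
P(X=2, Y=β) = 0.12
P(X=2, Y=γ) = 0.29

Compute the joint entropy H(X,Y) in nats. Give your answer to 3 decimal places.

1.428 nats

H(X,Y) = −Σ p(x,y)·ln p(x,y) over all 6 cells.
  cell (1,α): −0.01·ln0.01 = 0.0461
  cell (1,β): −0.08·ln0.08 = 0.2021
  cell (1,γ): −0.42·ln0.42 = 0.3644
  cell (2,α): −0.08·ln0.08 = 0.2021
  cell (2,β): −0.12·ln0.12 = 0.2544
  cell (2,γ): −0.29·ln0.29 = 0.3590
Sum = 1.428 nats.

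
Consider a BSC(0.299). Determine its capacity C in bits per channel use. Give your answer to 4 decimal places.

0.1199 bits

Binary symmetric channel: C = 1 − h₂(ε) where h₂ is the binary entropy function.
h₂(0.299) = −0.299·log₂0.299 − 0.701·log₂0.701 = 0.8801.
C = 1 − 0.8801 = 0.1199 bits per channel use.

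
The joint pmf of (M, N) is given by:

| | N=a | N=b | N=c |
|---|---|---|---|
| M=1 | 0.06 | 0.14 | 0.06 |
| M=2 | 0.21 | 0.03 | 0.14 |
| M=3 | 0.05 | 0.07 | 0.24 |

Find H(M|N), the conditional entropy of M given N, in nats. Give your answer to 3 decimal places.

Marginals: p(M) = (0.2600, 0.3800, 0.3600), p(N) = (0.3200, 0.2400, 0.4400).
H(M|N) = Σ p(N) · H(M|N=·).
  N=a: p=0.3200, H(M|N=a) = 0.8803
  N=b: p=0.2400, H(M|N=b) = 0.9337
  N=c: p=0.4400, H(M|N=c) = 0.9667
Weighted sum = 0.931 nats.

0.931 nats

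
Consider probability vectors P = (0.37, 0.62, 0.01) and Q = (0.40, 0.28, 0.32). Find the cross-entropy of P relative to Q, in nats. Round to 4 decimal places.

H(P,Q) = −Σ p·ln q.
  −0.37·ln(0.40) = 0.33903
  −0.62·ln(0.28) = 0.78924
  −0.01·ln(0.32) = 0.01139
H(P,Q) = 1.1397 nats.

1.1397 nats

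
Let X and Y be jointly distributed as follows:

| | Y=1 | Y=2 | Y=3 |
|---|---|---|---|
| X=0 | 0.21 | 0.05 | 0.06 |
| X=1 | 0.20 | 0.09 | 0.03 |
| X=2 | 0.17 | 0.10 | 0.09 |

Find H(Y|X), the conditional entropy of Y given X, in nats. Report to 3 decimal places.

Marginals: p(X) = (0.3200, 0.3200, 0.3600), p(Y) = (0.5800, 0.2400, 0.1800).
H(Y|X) = Σ p(X) · H(Y|X=·).
  X=0: p=0.3200, H(Y|X=0) = 0.8803
  X=1: p=0.3200, H(Y|X=1) = 0.8724
  X=2: p=0.3600, H(Y|X=2) = 1.0567
Weighted sum = 0.941 nats.

0.941 nats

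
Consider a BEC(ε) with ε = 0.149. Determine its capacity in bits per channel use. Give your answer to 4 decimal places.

Binary erasure channel: capacity C = 1 − ε.
C = 1 − 0.149 = 0.8510 bits per channel use.

0.8510 bits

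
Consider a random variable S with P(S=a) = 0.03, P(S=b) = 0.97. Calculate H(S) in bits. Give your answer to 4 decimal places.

H(S) = −Σ p·log₂ p.
  −(0.03)·log₂(0.03) = 0.15177
  −(0.97)·log₂(0.97) = 0.04263
Sum: 0.15177 + 0.04263 = 0.1944 bits.

0.1944 bits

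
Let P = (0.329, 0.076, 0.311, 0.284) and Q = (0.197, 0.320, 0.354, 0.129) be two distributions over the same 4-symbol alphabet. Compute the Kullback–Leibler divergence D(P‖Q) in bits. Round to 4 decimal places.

0.3510 bits

D(P‖Q) = Σ p·log₂(p/q).
  0.329·log₂(0.329/0.197) = 0.24342
  0.076·log₂(0.076/0.320) = -0.15762
  0.311·log₂(0.311/0.354) = -0.05811
  0.284·log₂(0.284/0.129) = 0.32334
D(P‖Q) = 0.3510 bits.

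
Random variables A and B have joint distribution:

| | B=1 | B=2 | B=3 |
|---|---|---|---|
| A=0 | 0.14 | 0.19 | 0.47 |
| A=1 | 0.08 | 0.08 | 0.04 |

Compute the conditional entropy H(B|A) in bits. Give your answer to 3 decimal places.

1.411 bits

Chain rule: H(B|A) = H(A,B) − H(A).
Marginals: p(A) = (0.8000, 0.2000), p(B) = (0.2200, 0.2700, 0.5100).
H(A,B) = 2.1331 bits; H(A) = 0.7219 bits.
H(B|A) = 2.1331 − 0.7219 = 1.411 bits.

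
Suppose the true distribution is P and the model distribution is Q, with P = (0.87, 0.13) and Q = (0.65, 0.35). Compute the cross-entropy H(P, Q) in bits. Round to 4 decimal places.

0.7376 bits

H(P,Q) = −Σ p·log₂ q.
  −0.87·log₂(0.65) = 0.54069
  −0.13·log₂(0.35) = 0.19689
H(P,Q) = 0.7376 bits.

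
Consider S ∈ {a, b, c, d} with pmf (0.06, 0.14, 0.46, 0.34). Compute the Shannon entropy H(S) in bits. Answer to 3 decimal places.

H(S) = −Σ p·log₂ p.
  −(0.06)·log₂(0.06) = 0.2435
  −(0.14)·log₂(0.14) = 0.3971
  −(0.46)·log₂(0.46) = 0.5153
  −(0.34)·log₂(0.34) = 0.5292
Sum: 0.2435 + 0.3971 + 0.5153 + 0.5292 = 1.685 bits.

1.685 bits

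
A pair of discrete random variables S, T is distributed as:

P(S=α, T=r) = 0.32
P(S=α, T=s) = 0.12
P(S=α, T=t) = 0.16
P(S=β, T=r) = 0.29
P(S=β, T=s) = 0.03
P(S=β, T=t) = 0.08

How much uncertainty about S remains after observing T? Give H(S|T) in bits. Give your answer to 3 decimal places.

Marginals: p(S) = (0.6000, 0.4000), p(T) = (0.6100, 0.1500, 0.2400).
H(S|T) = Σ p(T) · H(S|T=·).
  T=r: p=0.6100, H(S|T=r) = 0.9983
  T=s: p=0.1500, H(S|T=s) = 0.7219
  T=t: p=0.2400, H(S|T=t) = 0.9183
Weighted sum = 0.938 bits.

0.938 bits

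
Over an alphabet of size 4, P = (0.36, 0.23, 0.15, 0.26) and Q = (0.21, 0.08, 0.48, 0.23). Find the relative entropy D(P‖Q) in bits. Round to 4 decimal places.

0.4246 bits

D(P‖Q) = Σ p·log₂(p/q).
  0.36·log₂(0.36/0.21) = 0.27994
  0.23·log₂(0.23/0.08) = 0.35042
  0.15·log₂(0.15/0.48) = -0.25171
  0.26·log₂(0.26/0.23) = 0.04599
D(P‖Q) = 0.4246 bits.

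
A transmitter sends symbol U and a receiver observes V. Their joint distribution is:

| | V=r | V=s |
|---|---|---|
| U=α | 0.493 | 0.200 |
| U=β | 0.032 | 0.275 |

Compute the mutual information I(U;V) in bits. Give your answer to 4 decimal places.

Marginals: p(U) = (0.6930, 0.3070), p(V) = (0.5250, 0.4750).
I(U;V) = Σ p(x,y)·log₂[p(x,y)/(p(x)p(y))].
  (α,r): 0.493·log₂(1.3550) = 0.21610
  (α,s): 0.200·log₂(0.6076) = -0.14377
  (β,r): 0.032·log₂(0.1985) = -0.07464
  (β,s): 0.275·log₂(1.8858) = 0.25168
Sum = 0.2494 bits.

0.2494 bits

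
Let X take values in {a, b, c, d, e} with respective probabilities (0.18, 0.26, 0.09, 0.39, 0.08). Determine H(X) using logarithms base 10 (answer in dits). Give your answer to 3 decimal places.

0.628 dits

H(X) = −Σ p·log₁₀ p.
  −(0.18)·log₁₀(0.18) = 0.1341
  −(0.26)·log₁₀(0.26) = 0.1521
  −(0.09)·log₁₀(0.09) = 0.0941
  −(0.39)·log₁₀(0.39) = 0.1595
  −(0.08)·log₁₀(0.08) = 0.0878
Sum: 0.1341 + 0.1521 + 0.0941 + 0.1595 + 0.0878 = 0.628 dits.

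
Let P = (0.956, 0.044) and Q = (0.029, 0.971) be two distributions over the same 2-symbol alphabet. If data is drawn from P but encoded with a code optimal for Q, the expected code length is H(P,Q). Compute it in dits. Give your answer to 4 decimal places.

1.4705 dits

H(P,Q) = −Σ p·log₁₀ q.
  −0.956·log₁₀(0.029) = 1.46995
  −0.044·log₁₀(0.971) = 0.00056
H(P,Q) = 1.4705 dits.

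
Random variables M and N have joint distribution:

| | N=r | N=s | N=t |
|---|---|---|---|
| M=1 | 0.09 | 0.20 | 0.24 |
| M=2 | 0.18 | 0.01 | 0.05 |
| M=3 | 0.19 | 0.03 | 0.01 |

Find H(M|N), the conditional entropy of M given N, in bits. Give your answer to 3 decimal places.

1.142 bits

Marginals: p(M) = (0.5300, 0.2400, 0.2300), p(N) = (0.4600, 0.2400, 0.3000).
H(M|N) = Σ p(N) · H(M|N=·).
  N=r: p=0.4600, H(M|N=r) = 1.5171
  N=s: p=0.2400, H(M|N=s) = 0.7852
  N=t: p=0.3000, H(M|N=t) = 0.8519
Weighted sum = 1.142 bits.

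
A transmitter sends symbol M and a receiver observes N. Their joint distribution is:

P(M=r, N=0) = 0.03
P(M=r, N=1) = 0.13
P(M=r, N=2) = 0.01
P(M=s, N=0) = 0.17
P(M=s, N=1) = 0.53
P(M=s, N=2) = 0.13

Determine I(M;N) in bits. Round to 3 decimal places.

Marginals: p(M) = (0.1700, 0.8300), p(N) = (0.2000, 0.6600, 0.1400).
I(M;N) = Σ p(x,y)·log₂[p(x,y)/(p(x)p(y))].
  (r,0): 0.03·log₂(0.8824) = -0.0054
  (r,1): 0.13·log₂(1.1586) = 0.0276
  (r,2): 0.01·log₂(0.4202) = -0.0125
  (s,0): 0.17·log₂(1.0241) = 0.0058
  (s,1): 0.53·log₂(0.9675) = -0.0253
  (s,2): 0.13·log₂(1.1188) = 0.0210
Sum = 0.011 bits.

0.011 bits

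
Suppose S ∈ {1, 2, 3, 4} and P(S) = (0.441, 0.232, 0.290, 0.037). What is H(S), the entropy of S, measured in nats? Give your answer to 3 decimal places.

H(S) = −Σ p·ln p.
  −(0.441)·ln(0.441) = 0.3611
  −(0.232)·ln(0.232) = 0.3390
  −(0.290)·ln(0.290) = 0.3590
  −(0.037)·ln(0.037) = 0.1220
Sum: 0.3611 + 0.3390 + 0.3590 + 0.1220 = 1.181 nats.

1.181 nats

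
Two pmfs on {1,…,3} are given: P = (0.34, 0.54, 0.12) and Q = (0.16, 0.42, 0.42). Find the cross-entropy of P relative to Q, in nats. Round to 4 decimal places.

H(P,Q) = −Σ p·ln q.
  −0.34·ln(0.16) = 0.62308
  −0.54·ln(0.42) = 0.46845
  −0.12·ln(0.42) = 0.10410
H(P,Q) = 1.1956 nats.

1.1956 nats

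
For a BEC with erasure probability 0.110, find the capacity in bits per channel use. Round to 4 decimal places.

Binary erasure channel: capacity C = 1 − ε.
C = 1 − 0.110 = 0.8900 bits per channel use.

0.8900 bits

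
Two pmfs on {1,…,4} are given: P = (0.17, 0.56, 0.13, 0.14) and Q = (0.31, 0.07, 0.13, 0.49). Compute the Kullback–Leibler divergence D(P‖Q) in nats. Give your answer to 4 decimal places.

0.8870 nats

D(P‖Q) = Σ p·ln(p/q).
  0.17·ln(0.17/0.31) = -0.10213
  0.56·ln(0.56/0.07) = 1.16449
  0.13·ln(0.13/0.13) = 0.00000
  0.14·ln(0.14/0.49) = -0.17539
D(P‖Q) = 0.8870 nats.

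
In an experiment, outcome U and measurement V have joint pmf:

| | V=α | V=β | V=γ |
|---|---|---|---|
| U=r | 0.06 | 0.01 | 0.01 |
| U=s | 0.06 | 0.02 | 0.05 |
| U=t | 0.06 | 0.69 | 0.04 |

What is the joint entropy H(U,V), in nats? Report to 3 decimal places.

1.211 nats

H(U,V) = −Σ p(x,y)·ln p(x,y) over all 9 cells.
  cell (r,α): −0.06·ln0.06 = 0.1688
  cell (r,β): −0.01·ln0.01 = 0.0461
  cell (r,γ): −0.01·ln0.01 = 0.0461
  cell (s,α): −0.06·ln0.06 = 0.1688
  cell (s,β): −0.02·ln0.02 = 0.0782
  cell (s,γ): −0.05·ln0.05 = 0.1498
  cell (t,α): −0.06·ln0.06 = 0.1688
  cell (t,β): −0.69·ln0.69 = 0.2560
  cell (t,γ): −0.04·ln0.04 = 0.1288
Sum = 1.211 nats.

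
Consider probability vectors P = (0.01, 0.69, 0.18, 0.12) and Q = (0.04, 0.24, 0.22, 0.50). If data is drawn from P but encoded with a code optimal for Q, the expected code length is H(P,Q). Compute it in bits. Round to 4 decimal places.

H(P,Q) = −Σ p·log₂ q.
  −0.01·log₂(0.04) = 0.04644
  −0.69·log₂(0.24) = 1.42064
  −0.18·log₂(0.22) = 0.39320
  −0.12·log₂(0.50) = 0.12000
H(P,Q) = 1.9803 bits.

1.9803 bits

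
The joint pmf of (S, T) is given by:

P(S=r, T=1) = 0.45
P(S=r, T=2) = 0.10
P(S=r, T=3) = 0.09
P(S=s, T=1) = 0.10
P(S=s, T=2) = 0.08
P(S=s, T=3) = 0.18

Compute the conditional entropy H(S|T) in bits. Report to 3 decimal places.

0.803 bits

Marginals: p(S) = (0.6400, 0.3600), p(T) = (0.5500, 0.1800, 0.2700).
H(S|T) = Σ p(T) · H(S|T=·).
  T=1: p=0.5500, H(S|T=1) = 0.6840
  T=2: p=0.1800, H(S|T=2) = 0.9911
  T=3: p=0.2700, H(S|T=3) = 0.9183
Weighted sum = 0.803 bits.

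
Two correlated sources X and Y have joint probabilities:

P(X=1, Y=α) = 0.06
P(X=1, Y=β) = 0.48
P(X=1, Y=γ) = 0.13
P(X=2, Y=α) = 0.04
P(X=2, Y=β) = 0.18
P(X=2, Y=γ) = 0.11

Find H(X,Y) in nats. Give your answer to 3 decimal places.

H(X,Y) = −Σ p(x,y)·ln p(x,y) over all 6 cells.
  cell (1,α): −0.06·ln0.06 = 0.1688
  cell (1,β): −0.48·ln0.48 = 0.3523
  cell (1,γ): −0.13·ln0.13 = 0.2652
  cell (2,α): −0.04·ln0.04 = 0.1288
  cell (2,β): −0.18·ln0.18 = 0.3087
  cell (2,γ): −0.11·ln0.11 = 0.2428
Sum = 1.467 nats.

1.467 nats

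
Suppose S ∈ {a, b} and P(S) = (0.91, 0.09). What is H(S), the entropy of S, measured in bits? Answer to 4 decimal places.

H(S) = −Σ p·log₂ p.
  −(0.91)·log₂(0.91) = 0.12382
  −(0.09)·log₂(0.09) = 0.31265
Sum: 0.12382 + 0.31265 = 0.4365 bits.

0.4365 bits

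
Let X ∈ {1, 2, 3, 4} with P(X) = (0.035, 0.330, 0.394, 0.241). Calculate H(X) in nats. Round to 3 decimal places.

H(X) = −Σ p·ln p.
  −(0.035)·ln(0.035) = 0.1173
  −(0.330)·ln(0.330) = 0.3659
  −(0.394)·ln(0.394) = 0.3670
  −(0.241)·ln(0.241) = 0.3429
Sum: 0.1173 + 0.3659 + 0.3670 + 0.3429 = 1.193 nats.

1.193 nats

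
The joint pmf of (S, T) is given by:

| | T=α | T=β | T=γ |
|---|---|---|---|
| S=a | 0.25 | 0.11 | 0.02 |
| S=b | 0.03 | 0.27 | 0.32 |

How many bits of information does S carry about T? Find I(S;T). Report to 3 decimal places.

Marginals: p(S) = (0.3800, 0.6200), p(T) = (0.2800, 0.3800, 0.3400).
I(S;T) = Σ p(x,y)·log₂[p(x,y)/(p(x)p(y))].
  (a,α): 0.25·log₂(2.3496) = 0.3081
  (a,β): 0.11·log₂(0.7618) = -0.0432
  (a,γ): 0.02·log₂(0.1548) = -0.0538
  (b,α): 0.03·log₂(0.1728) = -0.0760
  (b,β): 0.27·log₂(1.1460) = 0.0531
  (b,γ): 0.32·log₂(1.5180) = 0.1927
Sum = 0.381 bits.

0.381 bits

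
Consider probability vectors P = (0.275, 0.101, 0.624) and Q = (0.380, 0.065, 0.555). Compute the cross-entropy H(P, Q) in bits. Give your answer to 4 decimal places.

1.3122 bits

H(P,Q) = −Σ p·log₂ q.
  −0.275·log₂(0.380) = 0.38388
  −0.101·log₂(0.065) = 0.39829
  −0.624·log₂(0.555) = 0.53005
H(P,Q) = 1.3122 bits.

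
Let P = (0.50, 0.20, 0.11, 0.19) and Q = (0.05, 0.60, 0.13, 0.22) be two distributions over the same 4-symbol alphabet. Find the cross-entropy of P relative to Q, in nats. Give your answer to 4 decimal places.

H(P,Q) = −Σ p·ln q.
  −0.50·ln(0.05) = 1.49787
  −0.20·ln(0.60) = 0.10217
  −0.11·ln(0.13) = 0.22442
  −0.19·ln(0.22) = 0.28768
H(P,Q) = 2.1121 nats.

2.1121 nats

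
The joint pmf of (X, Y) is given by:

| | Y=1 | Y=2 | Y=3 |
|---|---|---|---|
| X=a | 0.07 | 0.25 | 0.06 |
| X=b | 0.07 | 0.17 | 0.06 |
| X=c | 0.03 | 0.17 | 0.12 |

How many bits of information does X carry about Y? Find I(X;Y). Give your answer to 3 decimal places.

Marginals: p(X) = (0.3800, 0.3000, 0.3200), p(Y) = (0.1700, 0.5900, 0.2400).
I(X;Y) = Σ p(x,y)·log₂[p(x,y)/(p(x)p(y))].
  (a,1): 0.07·log₂(1.0836) = 0.0081
  (a,2): 0.25·log₂(1.1151) = 0.0393
  (a,3): 0.06·log₂(0.6579) = -0.0362
  (b,1): 0.07·log₂(1.3725) = 0.0320
  (b,2): 0.17·log₂(0.9605) = -0.0099
  (b,3): 0.06·log₂(0.8333) = -0.0158
  (c,1): 0.03·log₂(0.5515) = -0.0258
  (c,2): 0.17·log₂(0.9004) = -0.0257
  (c,3): 0.12·log₂(1.5625) = 0.0773
Sum = 0.043 bits.

0.043 bits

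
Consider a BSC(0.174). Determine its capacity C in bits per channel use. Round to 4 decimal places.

0.3332 bits

Binary symmetric channel: C = 1 − h₂(ε) where h₂ is the binary entropy function.
h₂(0.174) = −0.174·log₂0.174 − 0.826·log₂0.826 = 0.6668.
C = 1 − 0.6668 = 0.3332 bits per channel use.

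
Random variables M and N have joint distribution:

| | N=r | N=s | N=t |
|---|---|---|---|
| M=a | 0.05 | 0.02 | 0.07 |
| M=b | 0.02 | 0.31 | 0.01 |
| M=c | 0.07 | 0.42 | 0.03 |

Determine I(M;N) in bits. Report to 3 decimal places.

0.229 bits

Marginals: p(M) = (0.1400, 0.3400, 0.5200), p(N) = (0.1400, 0.7500, 0.1100).
I(M;N) = Σ p(x,y)·log₂[p(x,y)/(p(x)p(y))].
  (a,r): 0.05·log₂(2.5510) = 0.0676
  (a,s): 0.02·log₂(0.1905) = -0.0478
  (a,t): 0.07·log₂(4.5455) = 0.1529
  (b,r): 0.02·log₂(0.4202) = -0.0250
  (b,s): 0.31·log₂(1.2157) = 0.0873
  (b,t): 0.01·log₂(0.2674) = -0.0190
  (c,r): 0.07·log₂(0.9615) = -0.0040
  (c,s): 0.42·log₂(1.0769) = 0.0449
  (c,t): 0.03·log₂(0.5245) = -0.0279
Sum = 0.229 bits.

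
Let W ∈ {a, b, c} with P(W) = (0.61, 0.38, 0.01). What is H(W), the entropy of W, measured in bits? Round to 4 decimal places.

1.0319 bits

H(W) = −Σ p·log₂ p.
  −(0.61)·log₂(0.61) = 0.43500
  −(0.38)·log₂(0.38) = 0.53045
  −(0.01)·log₂(0.01) = 0.06644
Sum: 0.43500 + 0.53045 + 0.06644 = 1.0319 bits.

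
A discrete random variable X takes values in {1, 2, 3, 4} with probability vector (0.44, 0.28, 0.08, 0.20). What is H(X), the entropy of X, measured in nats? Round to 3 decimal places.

H(X) = −Σ p·ln p.
  −(0.44)·ln(0.44) = 0.3612
  −(0.28)·ln(0.28) = 0.3564
  −(0.08)·ln(0.08) = 0.2021
  −(0.20)·ln(0.20) = 0.3219
Sum: 0.3612 + 0.3564 + 0.2021 + 0.3219 = 1.242 nats.

1.242 nats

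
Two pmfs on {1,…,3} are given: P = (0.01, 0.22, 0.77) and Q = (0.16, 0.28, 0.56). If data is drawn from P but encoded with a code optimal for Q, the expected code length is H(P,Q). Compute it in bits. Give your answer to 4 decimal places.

H(P,Q) = −Σ p·log₂ q.
  −0.01·log₂(0.16) = 0.02644
  −0.22·log₂(0.28) = 0.40403
  −0.77·log₂(0.56) = 0.64411
H(P,Q) = 1.0746 bits.

1.0746 bits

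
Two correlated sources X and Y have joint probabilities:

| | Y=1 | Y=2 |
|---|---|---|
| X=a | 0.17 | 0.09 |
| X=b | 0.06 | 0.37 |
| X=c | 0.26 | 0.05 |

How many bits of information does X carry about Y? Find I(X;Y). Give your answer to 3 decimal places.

Marginals: p(X) = (0.2600, 0.4300, 0.3100), p(Y) = (0.4900, 0.5100).
I(X;Y) = H(X) + H(Y) − H(X,Y).
H(X) = 1.5526, H(Y) = 0.9997, H(X,Y) = 2.2429.
I(X;Y) = 1.5526 + 0.9997 − 2.2429 = 0.309 bits.

0.309 bits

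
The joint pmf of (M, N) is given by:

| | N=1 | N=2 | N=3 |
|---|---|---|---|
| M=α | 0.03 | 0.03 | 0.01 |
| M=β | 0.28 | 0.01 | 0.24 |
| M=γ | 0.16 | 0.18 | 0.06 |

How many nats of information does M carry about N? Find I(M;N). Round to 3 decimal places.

Marginals: p(M) = (0.0700, 0.5300, 0.4000), p(N) = (0.4700, 0.2200, 0.3100).
I(M;N) = H(M) + H(N) − H(M,N).
H(M) = 0.8891, H(N) = 1.0510, H(M,N) = 1.7721.
I(M;N) = 0.8891 + 1.0510 − 1.7721 = 0.168 nats.

0.168 nats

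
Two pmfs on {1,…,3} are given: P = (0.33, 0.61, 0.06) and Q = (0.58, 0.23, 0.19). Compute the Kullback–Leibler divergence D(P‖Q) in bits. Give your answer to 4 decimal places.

D(P‖Q) = Σ p·log₂(p/q).
  0.33·log₂(0.33/0.58) = -0.26848
  0.61·log₂(0.61/0.23) = 0.85838
  0.06·log₂(0.06/0.19) = -0.09978
D(P‖Q) = 0.4901 bits.

0.4901 bits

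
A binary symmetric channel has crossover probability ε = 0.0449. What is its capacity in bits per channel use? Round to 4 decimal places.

Binary symmetric channel: C = 1 − h₂(ε) where h₂ is the binary entropy function.
h₂(0.0449) = −0.0449·log₂0.0449 − 0.9551·log₂0.9551 = 0.2643.
C = 1 − 0.2643 = 0.7357 bits per channel use.

0.7357 bits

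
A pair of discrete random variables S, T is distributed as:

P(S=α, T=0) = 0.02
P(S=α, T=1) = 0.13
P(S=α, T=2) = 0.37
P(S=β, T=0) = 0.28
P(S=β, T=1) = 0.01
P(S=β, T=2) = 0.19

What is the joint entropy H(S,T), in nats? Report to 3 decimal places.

H(S,T) = −Σ p(x,y)·ln p(x,y) over all 6 cells.
  cell (α,0): −0.02·ln0.02 = 0.0782
  cell (α,1): −0.13·ln0.13 = 0.2652
  cell (α,2): −0.37·ln0.37 = 0.3679
  cell (β,0): −0.28·ln0.28 = 0.3564
  cell (β,1): −0.01·ln0.01 = 0.0461
  cell (β,2): −0.19·ln0.19 = 0.3155
Sum = 1.429 nats.

1.429 nats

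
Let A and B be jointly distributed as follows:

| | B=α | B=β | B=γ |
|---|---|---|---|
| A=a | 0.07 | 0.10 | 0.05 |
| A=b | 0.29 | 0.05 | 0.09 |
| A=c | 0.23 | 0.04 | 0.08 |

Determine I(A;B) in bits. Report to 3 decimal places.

Marginals: p(A) = (0.2200, 0.4300, 0.3500), p(B) = (0.5900, 0.1900, 0.2200).
I(A;B) = Σ p(x,y)·log₂[p(x,y)/(p(x)p(y))].
  (a,α): 0.07·log₂(0.5393) = -0.0624
  (a,β): 0.10·log₂(2.3923) = 0.1258
  (a,γ): 0.05·log₂(1.0331) = 0.0023
  (b,α): 0.29·log₂(1.1431) = 0.0559
  (b,β): 0.05·log₂(0.6120) = -0.0354
  (b,γ): 0.09·log₂(0.9514) = -0.0065
  (c,α): 0.23·log₂(1.1138) = 0.0358
  (c,β): 0.04·log₂(0.6015) = -0.0293
  (c,γ): 0.08·log₂(1.0390) = 0.0044
Sum = 0.091 bits.

0.091 bits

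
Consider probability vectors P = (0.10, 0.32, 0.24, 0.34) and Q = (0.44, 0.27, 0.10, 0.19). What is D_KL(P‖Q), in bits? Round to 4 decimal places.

0.4533 bits

D(P‖Q) = Σ p·log₂(p/q).
  0.10·log₂(0.10/0.44) = -0.21375
  0.32·log₂(0.32/0.27) = 0.07844
  0.24·log₂(0.24/0.10) = 0.30313
  0.34·log₂(0.34/0.19) = 0.28544
D(P‖Q) = 0.4533 bits.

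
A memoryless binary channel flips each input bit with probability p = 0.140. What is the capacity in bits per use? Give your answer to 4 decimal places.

0.4158 bits

Binary symmetric channel: C = 1 − h₂(ε) where h₂ is the binary entropy function.
h₂(0.140) = −0.140·log₂0.140 − 0.860·log₂0.860 = 0.5842.
C = 1 − 0.5842 = 0.4158 bits per channel use.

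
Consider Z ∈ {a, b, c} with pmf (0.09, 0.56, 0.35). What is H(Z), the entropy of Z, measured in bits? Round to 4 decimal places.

1.3112 bits

H(Z) = −Σ p·log₂ p.
  −(0.09)·log₂(0.09) = 0.31265
  −(0.56)·log₂(0.56) = 0.46844
  −(0.35)·log₂(0.35) = 0.53010
Sum: 0.31265 + 0.46844 + 0.53010 = 1.3112 bits.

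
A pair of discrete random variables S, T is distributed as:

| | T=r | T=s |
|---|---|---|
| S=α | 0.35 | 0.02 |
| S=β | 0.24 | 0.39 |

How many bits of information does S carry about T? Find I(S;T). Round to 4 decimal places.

Marginals: p(S) = (0.3700, 0.6300), p(T) = (0.5900, 0.4100).
I(S;T) = H(S) + H(T) − H(S,T).
H(S) = 0.9507, H(T) = 0.9765, H(S,T) = 1.6669.
I(S;T) = 0.9507 + 0.9765 − 1.6669 = 0.2603 bits.

0.2603 bits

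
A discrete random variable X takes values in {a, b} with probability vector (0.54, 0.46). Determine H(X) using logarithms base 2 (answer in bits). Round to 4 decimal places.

H(X) = −Σ p·log₂ p.
  −(0.54)·log₂(0.54) = 0.48004
  −(0.46)·log₂(0.46) = 0.51534
Sum: 0.48004 + 0.51534 = 0.9954 bits.

0.9954 bits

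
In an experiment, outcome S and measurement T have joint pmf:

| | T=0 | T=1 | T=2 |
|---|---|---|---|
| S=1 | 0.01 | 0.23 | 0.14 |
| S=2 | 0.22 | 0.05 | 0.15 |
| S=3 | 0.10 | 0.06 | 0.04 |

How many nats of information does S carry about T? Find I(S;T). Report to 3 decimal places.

0.198 nats

Marginals: p(S) = (0.3800, 0.4200, 0.2000), p(T) = (0.3300, 0.3400, 0.3300).
I(S;T) = H(S) + H(T) − H(S,T).
H(S) = 1.0539, H(T) = 1.0985, H(S,T) = 1.9546.
I(S;T) = 1.0539 + 1.0985 − 1.9546 = 0.198 nats.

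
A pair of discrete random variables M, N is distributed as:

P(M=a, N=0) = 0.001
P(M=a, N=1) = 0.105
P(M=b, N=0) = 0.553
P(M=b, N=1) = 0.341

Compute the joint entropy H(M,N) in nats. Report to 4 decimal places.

0.9380 nats

H(M,N) = −Σ p(x,y)·ln p(x,y) over all 4 cells.
  cell (a,0): −0.001·ln0.001 = 0.00691
  cell (a,1): −0.105·ln0.105 = 0.23665
  cell (b,0): −0.553·ln0.553 = 0.32760
  cell (b,1): −0.341·ln0.341 = 0.36687
Sum = 0.9380 nats.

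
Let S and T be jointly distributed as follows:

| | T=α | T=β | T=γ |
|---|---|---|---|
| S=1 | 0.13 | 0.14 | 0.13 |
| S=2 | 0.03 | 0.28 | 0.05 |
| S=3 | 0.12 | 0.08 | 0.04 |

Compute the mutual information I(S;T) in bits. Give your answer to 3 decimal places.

Marginals: p(S) = (0.4000, 0.3600, 0.2400), p(T) = (0.2800, 0.5000, 0.2200).
I(S;T) = H(S) + H(T) − H(S,T).
H(S) = 1.5535, H(T) = 1.4948, H(S,T) = 2.8888.
I(S;T) = 1.5535 + 1.4948 − 2.8888 = 0.160 bits.

0.160 bits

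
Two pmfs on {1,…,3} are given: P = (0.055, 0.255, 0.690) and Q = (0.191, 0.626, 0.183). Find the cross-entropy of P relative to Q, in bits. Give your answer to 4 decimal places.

1.9942 bits

H(P,Q) = −Σ p·log₂ q.
  −0.055·log₂(0.191) = 0.13136
  −0.255·log₂(0.626) = 0.17232
  −0.690·log₂(0.183) = 1.69056
H(P,Q) = 1.9942 bits.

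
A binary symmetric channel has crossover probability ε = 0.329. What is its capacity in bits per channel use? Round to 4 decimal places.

Binary symmetric channel: C = 1 − h₂(ε) where h₂ is the binary entropy function.
h₂(0.329) = −0.329·log₂0.329 − 0.671·log₂0.671 = 0.9139.
C = 1 − 0.9139 = 0.0861 bits per channel use.

0.0861 bits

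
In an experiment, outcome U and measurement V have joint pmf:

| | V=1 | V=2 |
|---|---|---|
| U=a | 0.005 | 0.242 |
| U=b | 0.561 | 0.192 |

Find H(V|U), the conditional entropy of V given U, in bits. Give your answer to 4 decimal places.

0.6520 bits

Chain rule: H(V|U) = H(U,V) − H(U).
Marginals: p(U) = (0.2470, 0.7530), p(V) = (0.5660, 0.4340).
H(U,V) = 1.4585 bits; H(U) = 0.8065 bits.
H(V|U) = 1.4585 − 0.8065 = 0.6520 bits.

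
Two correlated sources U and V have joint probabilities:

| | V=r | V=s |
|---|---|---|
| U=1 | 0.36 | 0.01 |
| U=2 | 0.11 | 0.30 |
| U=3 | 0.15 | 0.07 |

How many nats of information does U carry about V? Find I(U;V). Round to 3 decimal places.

Marginals: p(U) = (0.3700, 0.4100, 0.2200), p(V) = (0.6200, 0.3800).
I(U;V) = H(U) + H(V) − H(U,V).
H(U) = 1.0665, H(V) = 0.6641, H(U,V) = 1.4886.
I(U;V) = 1.0665 + 0.6641 − 1.4886 = 0.242 nats.

0.242 nats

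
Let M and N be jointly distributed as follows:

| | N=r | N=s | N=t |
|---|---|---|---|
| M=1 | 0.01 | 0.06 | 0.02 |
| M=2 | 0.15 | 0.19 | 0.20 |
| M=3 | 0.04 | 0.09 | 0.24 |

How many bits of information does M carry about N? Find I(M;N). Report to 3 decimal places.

Marginals: p(M) = (0.0900, 0.5400, 0.3700), p(N) = (0.2000, 0.3400, 0.4600).
I(M;N) = Σ p(x,y)·log₂[p(x,y)/(p(x)p(y))].
  (1,r): 0.01·log₂(0.5556) = -0.0085
  (1,s): 0.06·log₂(1.9608) = 0.0583
  (1,t): 0.02·log₂(0.4831) = -0.0210
  (2,r): 0.15·log₂(1.3889) = 0.0711
  (2,s): 0.19·log₂(1.0349) = 0.0094
  (2,t): 0.20·log₂(0.8052) = -0.0625
  (3,r): 0.04·log₂(0.5405) = -0.0355
  (3,s): 0.09·log₂(0.7154) = -0.0435
  (3,t): 0.24·log₂(1.4101) = 0.1190
Sum = 0.087 bits.

0.087 bits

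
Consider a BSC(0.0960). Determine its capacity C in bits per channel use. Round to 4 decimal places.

Binary symmetric channel: C = 1 − h₂(ε) where h₂ is the binary entropy function.
h₂(0.0960) = −0.0960·log₂0.0960 − 0.9040·log₂0.9040 = 0.4562.
C = 1 − 0.4562 = 0.5438 bits per channel use.

0.5438 bits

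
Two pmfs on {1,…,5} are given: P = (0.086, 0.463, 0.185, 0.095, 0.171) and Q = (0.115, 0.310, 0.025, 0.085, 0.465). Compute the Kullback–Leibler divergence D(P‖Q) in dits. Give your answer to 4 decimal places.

D(P‖Q) = Σ p·log₁₀(p/q).
  0.086·log₁₀(0.086/0.115) = -0.01085
  0.463·log₁₀(0.463/0.310) = 0.08066
  0.185·log₁₀(0.185/0.025) = 0.16081
  0.095·log₁₀(0.095/0.085) = 0.00459
  0.171·log₁₀(0.171/0.465) = -0.07429
D(P‖Q) = 0.1609 dits.

0.1609 dits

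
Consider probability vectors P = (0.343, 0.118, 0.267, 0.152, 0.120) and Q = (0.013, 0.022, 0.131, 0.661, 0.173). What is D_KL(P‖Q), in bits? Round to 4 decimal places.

D(P‖Q) = Σ p·log₂(p/q).
  0.343·log₂(0.343/0.013) = 1.61952
  0.118·log₂(0.118/0.022) = 0.28594
  0.267·log₂(0.267/0.131) = 0.27428
  0.152·log₂(0.152/0.661) = -0.32233
  0.120·log₂(0.120/0.173) = -0.06333
D(P‖Q) = 1.7941 bits.

1.7941 bits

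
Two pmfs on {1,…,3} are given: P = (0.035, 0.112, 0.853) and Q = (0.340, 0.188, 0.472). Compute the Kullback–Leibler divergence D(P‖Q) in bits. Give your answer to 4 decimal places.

0.5298 bits

D(P‖Q) = Σ p·log₂(p/q).
  0.035·log₂(0.035/0.340) = -0.11480
  0.112·log₂(0.112/0.188) = -0.08369
  0.853·log₂(0.853/0.472) = 0.72826
D(P‖Q) = 0.5298 bits.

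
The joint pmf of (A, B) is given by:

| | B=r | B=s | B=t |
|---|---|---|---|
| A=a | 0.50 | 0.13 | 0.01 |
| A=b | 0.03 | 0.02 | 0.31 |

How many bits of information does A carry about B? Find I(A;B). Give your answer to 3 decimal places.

0.627 bits

Marginals: p(A) = (0.6400, 0.3600), p(B) = (0.5300, 0.1500, 0.3200).
I(A;B) = Σ p(x,y)·log₂[p(x,y)/(p(x)p(y))].
  (a,r): 0.50·log₂(1.4741) = 0.2799
  (a,s): 0.13·log₂(1.3542) = 0.0569
  (a,t): 0.01·log₂(0.0488) = -0.0436
  (b,r): 0.03·log₂(0.1572) = -0.0801
  (b,s): 0.02·log₂(0.3704) = -0.0287
  (b,t): 0.31·log₂(2.6910) = 0.4427
Sum = 0.627 bits.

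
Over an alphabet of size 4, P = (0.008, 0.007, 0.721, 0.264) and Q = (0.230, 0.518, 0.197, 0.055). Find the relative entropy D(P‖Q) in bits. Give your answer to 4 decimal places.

D(P‖Q) = Σ p·log₂(p/q).
  0.008·log₂(0.008/0.230) = -0.03876
  0.007·log₂(0.007/0.518) = -0.04347
  0.721·log₂(0.721/0.197) = 1.34957
  0.264·log₂(0.264/0.055) = 0.59744
D(P‖Q) = 1.8648 bits.

1.8648 bits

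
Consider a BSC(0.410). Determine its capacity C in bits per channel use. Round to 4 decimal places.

Binary symmetric channel: C = 1 − h₂(ε) where h₂ is the binary entropy function.
h₂(0.410) = −0.410·log₂0.410 − 0.590·log₂0.590 = 0.9765.
C = 1 − 0.9765 = 0.0235 bits per channel use.

0.0235 bits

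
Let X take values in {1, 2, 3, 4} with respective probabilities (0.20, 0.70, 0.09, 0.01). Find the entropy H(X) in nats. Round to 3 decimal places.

H(X) = −Σ p·ln p.
  −(0.20)·ln(0.20) = 0.3219
  −(0.70)·ln(0.70) = 0.2497
  −(0.09)·ln(0.09) = 0.2167
  −(0.01)·ln(0.01) = 0.0461
Sum: 0.3219 + 0.2497 + 0.2167 + 0.0461 = 0.834 nats.

0.834 nats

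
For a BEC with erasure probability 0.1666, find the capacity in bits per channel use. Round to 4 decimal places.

0.8334 bits

Binary erasure channel: capacity C = 1 − ε.
C = 1 − 0.1666 = 0.8334 bits per channel use.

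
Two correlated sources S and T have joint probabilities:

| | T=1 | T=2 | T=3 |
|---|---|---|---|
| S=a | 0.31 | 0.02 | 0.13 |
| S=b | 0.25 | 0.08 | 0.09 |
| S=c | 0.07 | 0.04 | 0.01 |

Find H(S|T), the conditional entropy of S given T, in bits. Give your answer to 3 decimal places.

1.340 bits

Marginals: p(S) = (0.4600, 0.4200, 0.1200), p(T) = (0.6300, 0.1400, 0.2300).
H(S|T) = Σ p(T) · H(S|T=·).
  T=1: p=0.6300, H(S|T=1) = 1.3848
  T=2: p=0.1400, H(S|T=2) = 1.3788
  T=3: p=0.2300, H(S|T=3) = 1.1916
Weighted sum = 1.340 bits.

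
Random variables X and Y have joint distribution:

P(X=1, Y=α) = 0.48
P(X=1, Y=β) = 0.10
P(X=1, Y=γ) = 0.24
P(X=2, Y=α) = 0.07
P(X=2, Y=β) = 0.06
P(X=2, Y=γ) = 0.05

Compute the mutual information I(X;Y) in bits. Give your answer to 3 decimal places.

Marginals: p(X) = (0.8200, 0.1800), p(Y) = (0.5500, 0.1600, 0.2900).
I(X;Y) = Σ p(x,y)·log₂[p(x,y)/(p(x)p(y))].
  (1,α): 0.48·log₂(1.0643) = 0.0432
  (1,β): 0.10·log₂(0.7622) = -0.0392
  (1,γ): 0.24·log₂(1.0093) = 0.0032
  (2,α): 0.07·log₂(0.7071) = -0.0350
  (2,β): 0.06·log₂(2.0833) = 0.0635
  (2,γ): 0.05·log₂(0.9579) = -0.0031
Sum = 0.033 bits.

0.033 bits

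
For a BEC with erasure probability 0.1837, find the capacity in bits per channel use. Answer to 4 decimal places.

Binary erasure channel: capacity C = 1 − ε.
C = 1 − 0.1837 = 0.8163 bits per channel use.

0.8163 bits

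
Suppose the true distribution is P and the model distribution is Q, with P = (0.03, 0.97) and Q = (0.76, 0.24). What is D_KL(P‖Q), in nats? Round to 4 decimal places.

D(P‖Q) = Σ p·ln(p/q).
  0.03·ln(0.03/0.76) = -0.09696
  0.97·ln(0.97/0.24) = 1.35476
D(P‖Q) = 1.2578 nats.

1.2578 nats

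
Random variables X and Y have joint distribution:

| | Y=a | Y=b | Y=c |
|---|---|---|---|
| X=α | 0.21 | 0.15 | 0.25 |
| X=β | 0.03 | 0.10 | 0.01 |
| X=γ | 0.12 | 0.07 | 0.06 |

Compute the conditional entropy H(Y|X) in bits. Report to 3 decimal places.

Marginals: p(X) = (0.6100, 0.1400, 0.2500), p(Y) = (0.3600, 0.3200, 0.3200).
H(Y|X) = Σ p(X) · H(Y|X=·).
  X=α: p=0.6100, H(Y|X=α) = 1.5547
  X=β: p=0.1400, H(Y|X=β) = 1.0949
  X=γ: p=0.2500, H(Y|X=γ) = 1.5166
Weighted sum = 1.481 bits.

1.481 bits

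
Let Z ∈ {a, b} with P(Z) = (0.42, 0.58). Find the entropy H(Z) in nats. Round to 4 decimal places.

0.6803 nats

H(Z) = −Σ p·ln p.
  −(0.42)·ln(0.42) = 0.36435
  −(0.58)·ln(0.58) = 0.31594
Sum: 0.36435 + 0.31594 = 0.6803 nats.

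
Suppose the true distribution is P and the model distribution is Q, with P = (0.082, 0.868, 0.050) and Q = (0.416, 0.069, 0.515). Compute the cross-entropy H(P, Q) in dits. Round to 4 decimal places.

H(P,Q) = −Σ p·log₁₀ q.
  −0.082·log₁₀(0.416) = 0.03123
  −0.868·log₁₀(0.069) = 1.00788
  −0.050·log₁₀(0.515) = 0.01441
H(P,Q) = 1.0535 dits.

1.0535 dits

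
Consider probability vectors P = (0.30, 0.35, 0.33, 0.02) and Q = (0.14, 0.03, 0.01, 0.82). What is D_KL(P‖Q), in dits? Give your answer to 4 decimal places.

D(P‖Q) = Σ p·log₁₀(p/q).
  0.30·log₁₀(0.30/0.14) = 0.09930
  0.35·log₁₀(0.35/0.03) = 0.37343
  0.33·log₁₀(0.33/0.01) = 0.50111
  0.02·log₁₀(0.02/0.82) = -0.03226
D(P‖Q) = 0.9416 dits.

0.9416 dits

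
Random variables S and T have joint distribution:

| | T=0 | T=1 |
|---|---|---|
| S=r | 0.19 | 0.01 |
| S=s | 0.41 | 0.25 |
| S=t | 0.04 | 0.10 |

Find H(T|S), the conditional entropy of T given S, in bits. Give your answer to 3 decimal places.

Chain rule: H(T|S) = H(S,T) − H(S).
Marginals: p(S) = (0.2000, 0.6600, 0.1400), p(T) = (0.6400, 0.3600).
H(S,T) = 2.0670 bits; H(S) = 1.2571 bits.
H(T|S) = 2.0670 − 1.2571 = 0.810 bits.

0.810 bits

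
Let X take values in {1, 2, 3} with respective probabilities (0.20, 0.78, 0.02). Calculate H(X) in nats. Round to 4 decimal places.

0.5939 nats

H(X) = −Σ p·ln p.
  −(0.20)·ln(0.20) = 0.32189
  −(0.78)·ln(0.78) = 0.19380
  −(0.02)·ln(0.02) = 0.07824
Sum: 0.32189 + 0.19380 + 0.07824 = 0.5939 nats.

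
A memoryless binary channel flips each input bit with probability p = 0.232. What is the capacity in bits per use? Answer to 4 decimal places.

0.2185 bits

Binary symmetric channel: C = 1 − h₂(ε) where h₂ is the binary entropy function.
h₂(0.232) = −0.232·log₂0.232 − 0.768·log₂0.768 = 0.7815.
C = 1 − 0.7815 = 0.2185 bits per channel use.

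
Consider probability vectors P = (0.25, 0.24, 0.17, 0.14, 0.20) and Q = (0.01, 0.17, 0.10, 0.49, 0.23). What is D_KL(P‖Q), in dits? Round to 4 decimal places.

D(P‖Q) = Σ p·log₁₀(p/q).
  0.25·log₁₀(0.25/0.01) = 0.34949
  0.24·log₁₀(0.24/0.17) = 0.03594
  0.17·log₁₀(0.17/0.10) = 0.03918
  0.14·log₁₀(0.14/0.49) = -0.07617
  0.20·log₁₀(0.20/0.23) = -0.01214
D(P‖Q) = 0.3363 dits.

0.3363 dits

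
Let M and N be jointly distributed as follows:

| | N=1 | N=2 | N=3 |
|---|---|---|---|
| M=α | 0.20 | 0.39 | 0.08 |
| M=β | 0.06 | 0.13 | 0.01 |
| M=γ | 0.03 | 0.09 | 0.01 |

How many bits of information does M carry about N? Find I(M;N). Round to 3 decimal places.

0.010 bits

Marginals: p(M) = (0.6700, 0.2000, 0.1300), p(N) = (0.2900, 0.6100, 0.1000).
I(M;N) = H(M) + H(N) − H(M,N).
H(M) = 1.2341, H(N) = 1.2851, H(M,N) = 2.5092.
I(M;N) = 1.2341 + 1.2851 − 2.5092 = 0.010 bits.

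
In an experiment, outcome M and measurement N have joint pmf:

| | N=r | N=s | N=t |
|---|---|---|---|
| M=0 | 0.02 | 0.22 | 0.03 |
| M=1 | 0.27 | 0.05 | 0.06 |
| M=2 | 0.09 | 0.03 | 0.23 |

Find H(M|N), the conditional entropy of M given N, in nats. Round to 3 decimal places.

Marginals: p(M) = (0.2700, 0.3800, 0.3500), p(N) = (0.3800, 0.3000, 0.3200).
H(M|N) = Σ p(N) · H(M|N=·).
  N=r: p=0.3800, H(M|N=r) = 0.7389
  N=s: p=0.3000, H(M|N=s) = 0.7563
  N=t: p=0.3200, H(M|N=t) = 0.7731
Weighted sum = 0.755 nats.

0.755 nats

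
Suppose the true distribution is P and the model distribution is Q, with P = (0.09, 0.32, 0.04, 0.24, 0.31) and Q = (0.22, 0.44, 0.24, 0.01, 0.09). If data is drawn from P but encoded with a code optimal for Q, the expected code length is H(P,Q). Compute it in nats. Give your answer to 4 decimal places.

H(P,Q) = −Σ p·ln q.
  −0.09·ln(0.22) = 0.13627
  −0.32·ln(0.44) = 0.26271
  −0.04·ln(0.24) = 0.05708
  −0.24·ln(0.01) = 1.10524
  −0.31·ln(0.09) = 0.74646
H(P,Q) = 2.3078 nats.

2.3078 nats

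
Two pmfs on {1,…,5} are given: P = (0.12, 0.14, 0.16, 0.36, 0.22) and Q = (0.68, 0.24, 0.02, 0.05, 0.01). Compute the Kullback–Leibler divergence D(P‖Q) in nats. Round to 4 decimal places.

D(P‖Q) = Σ p·ln(p/q).
  0.12·ln(0.12/0.68) = -0.20815
  0.14·ln(0.14/0.24) = -0.07546
  0.16·ln(0.16/0.02) = 0.33271
  0.36·ln(0.36/0.05) = 0.71067
  0.22·ln(0.22/0.01) = 0.68003
D(P‖Q) = 1.4398 nats.

1.4398 nats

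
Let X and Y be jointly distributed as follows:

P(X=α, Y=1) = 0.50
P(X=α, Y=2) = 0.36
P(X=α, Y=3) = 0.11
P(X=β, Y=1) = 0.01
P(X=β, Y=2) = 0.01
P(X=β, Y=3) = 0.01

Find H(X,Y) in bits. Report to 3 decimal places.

H(X,Y) = −Σ p(x,y)·log₂ p(x,y) over all 6 cells.
  cell (α,1): −0.50·log₂0.50 = 0.5000
  cell (α,2): −0.36·log₂0.36 = 0.5306
  cell (α,3): −0.11·log₂0.11 = 0.3503
  cell (β,1): −0.01·log₂0.01 = 0.0664
  cell (β,2): −0.01·log₂0.01 = 0.0664
  cell (β,3): −0.01·log₂0.01 = 0.0664
Sum = 1.580 bits.

1.580 bits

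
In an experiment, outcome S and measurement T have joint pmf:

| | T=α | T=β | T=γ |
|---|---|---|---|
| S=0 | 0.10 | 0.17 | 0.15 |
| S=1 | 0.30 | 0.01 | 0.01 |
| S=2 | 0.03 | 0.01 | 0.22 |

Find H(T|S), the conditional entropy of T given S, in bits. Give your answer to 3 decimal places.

0.973 bits

Marginals: p(S) = (0.4200, 0.3200, 0.2600), p(T) = (0.4300, 0.1900, 0.3800).
H(T|S) = Σ p(S) · H(T|S=·).
  S=0: p=0.4200, H(T|S=0) = 1.5516
  S=1: p=0.3200, H(T|S=1) = 0.3998
  S=2: p=0.2600, H(T|S=2) = 0.7442
Weighted sum = 0.973 bits.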